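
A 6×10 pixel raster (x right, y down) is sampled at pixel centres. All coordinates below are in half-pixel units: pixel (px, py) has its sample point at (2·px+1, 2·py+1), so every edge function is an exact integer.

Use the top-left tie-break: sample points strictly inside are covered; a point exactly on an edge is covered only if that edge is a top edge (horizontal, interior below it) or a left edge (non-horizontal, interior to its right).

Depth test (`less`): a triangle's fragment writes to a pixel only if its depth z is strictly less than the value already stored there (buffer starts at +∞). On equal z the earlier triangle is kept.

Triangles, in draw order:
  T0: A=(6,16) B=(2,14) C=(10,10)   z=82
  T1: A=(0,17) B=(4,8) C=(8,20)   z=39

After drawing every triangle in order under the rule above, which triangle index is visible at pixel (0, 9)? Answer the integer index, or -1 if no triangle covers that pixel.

T0:
  2·area = 32
  edge (6, 16)→(2, 14): d=(-4,-2) top-left  bias=+0
  edge (2, 14)→(10, 10): d=(8,-4) top-left  bias=+0
  edge (10, 10)→(6, 16): d=(-4,6) right/bottom  bias=-1
    (4,5)@(9, 11): e=[26,4,2] → █
    (5,5)@(11, 11): e=[30,12,-10] → ·
    (2,6)@(5, 13): e=[10,4,18] → █
    (3,6)@(7, 13): e=[14,12,6] → █
    (4,6)@(9, 13): e=[18,20,-6] → ·
    (2,7)@(5, 15): e=[2,20,10] → █
    (3,7)@(7, 15): e=[6,28,-2] → ·
    (2,8)@(5, 17): e=[-6,36,2] → ·
  covered (4 px):
    · · · · · ·
    · · · · · ·
    · · · · · ·
    · · · · · ·
    · · · · · ·
    · · · · █ ·
    · · █ █ · ·
    · · █ · · ·
    · · · · · ·
    · · · · · ·
T1:
  2·area = 84
  edge (0, 17)→(4, 8): d=(4,-9) top-left  bias=+0
  edge (4, 8)→(8, 20): d=(4,12) right/bottom  bias=-1
  edge (8, 20)→(0, 17): d=(-8,-3) top-left  bias=+0
    (1,2)@(3, 5): e=[-21,0,105] → ·  [on edge]
    (1,5)@(3, 11): e=[3,24,57] → █
    (2,5)@(5, 11): e=[21,0,63] → ·  [on edge]
    (1,6)@(3, 13): e=[11,32,41] → █
    (2,6)@(5, 13): e=[29,8,47] → █
    (3,6)@(7, 13): e=[47,-16,53] → ·
    (0,7)@(1, 15): e=[1,64,19] → █
    (3,7)@(7, 15): e=[55,-8,37] → ·
    (0,8)@(1, 17): e=[9,72,3] → █
    (3,8)@(7, 17): e=[63,0,21] → ·  [on edge]
    (0,9)@(1, 19): e=[17,80,-13] → ·
    (1,9)@(3, 19): e=[35,56,-7] → ·
  covered (10 px):
    · · · · · ·
    · · · · · ·
    · · · · · ·
    · · · · · ·
    · · · · · ·
    · █ · · · ·
    · █ █ · · ·
    █ █ █ · · ·
    █ █ █ · · ·
    · · · █ · ·

Z-buffer (winner per pixel, '.' = empty):
  . . . . . .
  . . . . . .
  . . . . . .
  . . . . . .
  . . . . . .
  . 1 . . 0 .
  . 1 1 0 . .
  1 1 1 . . .
  1 1 1 . . .
  . . . 1 . .

Final: -1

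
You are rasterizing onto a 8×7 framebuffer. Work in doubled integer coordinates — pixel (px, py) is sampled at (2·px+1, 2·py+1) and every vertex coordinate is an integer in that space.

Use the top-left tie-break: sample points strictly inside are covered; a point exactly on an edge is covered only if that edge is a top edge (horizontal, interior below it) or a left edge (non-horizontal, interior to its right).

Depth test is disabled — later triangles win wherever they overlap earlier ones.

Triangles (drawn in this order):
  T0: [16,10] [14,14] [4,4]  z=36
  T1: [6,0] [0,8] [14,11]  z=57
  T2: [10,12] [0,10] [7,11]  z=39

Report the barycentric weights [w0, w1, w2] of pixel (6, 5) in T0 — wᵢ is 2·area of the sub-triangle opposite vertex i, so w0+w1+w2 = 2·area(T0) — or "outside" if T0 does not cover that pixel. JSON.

T0:
  2·area = 60
  edge (16, 10)→(14, 14): d=(-2,4) right/bottom  bias=-1
  edge (14, 14)→(4, 4): d=(-10,-10) top-left  bias=+0
  edge (4, 4)→(16, 10): d=(12,6) right/bottom  bias=-1
    (0,0)@(1, 1): e=[78,0,-18] → ·  [on edge]
    (1,1)@(3, 3): e=[66,0,-6] → ·  [on edge]
    (2,2)@(5, 5): e=[54,0,6] → #  [on edge]
    (3,2)@(7, 5): e=[46,20,-6] → ·
    (2,3)@(5, 7): e=[50,-20,30] → ·
    (3,3)@(7, 7): e=[42,0,18] → #  [on edge]
    (4,3)@(9, 7): e=[34,20,6] → #
    (5,3)@(11, 7): e=[26,40,-6] → ·
    (3,4)@(7, 9): e=[38,-20,42] → ·
    (4,4)@(9, 9): e=[30,0,30] → #  [on edge]
    (5,4)@(11, 9): e=[22,20,18] → #
    (6,4)@(13, 9): e=[14,40,6] → #
    (5,5)@(11, 11): e=[18,0,42] → #  [on edge]
    (6,6)@(13, 13): e=[6,0,54] → #  [on edge]
  covered (10 px):
    · · · · · · · ·
    · · · · · · · ·
    · · # · · · · ·
    · · · # # · · ·
    · · · · # # # ·
    · · · · · # # #
    · · · · · · # ·
T1:
  2·area = 130  (B↔C swapped to make it positive)
  edge (6, 0)→(14, 11): d=(8,11) right/bottom  bias=-1
  edge (14, 11)→(0, 8): d=(-14,-3) top-left  bias=+0
  edge (0, 8)→(6, 0): d=(6,-8) top-left  bias=+0
    (2,1)@(5, 3): e=[35,85,10] → #
    (3,1)@(7, 3): e=[13,91,26] → #
    (4,1)@(9, 3): e=[-9,97,42] → ·
    (1,2)@(3, 5): e=[73,51,6] → #
    (4,2)@(9, 5): e=[7,69,54] → #
    (5,2)@(11, 5): e=[-15,75,70] → ·
    (0,3)@(1, 7): e=[111,17,2] → #
    (5,3)@(11, 7): e=[1,47,82] → #
    (6,3)@(13, 7): e=[-21,53,98] → ·
    (0,4)@(1, 9): e=[127,-11,14] → ·
    (1,4)@(3, 9): e=[105,-5,30] → ·
    (2,4)@(5, 9): e=[83,1,46] → #
  covered (16 px):
    · · · · · · · ·
    · · # # · · · ·
    · # # # # · · ·
    # # # # # # · ·
    · · # # # # · ·
    · · · · · · · ·
    · · · · · · · ·
T2:
  2·area = 4
  edge (10, 12)→(0, 10): d=(-10,-2) top-left  bias=+0
  edge (0, 10)→(7, 11): d=(7,1) right/bottom  bias=-1
  edge (7, 11)→(10, 12): d=(3,1) right/bottom  bias=-1
    (0,4)@(1, 9): e=[12,-8,0] → ·  [on edge]
    (2,5)@(5, 11): e=[0,2,2] → #  [on edge]
    (3,5)@(7, 11): e=[4,0,0] → ·  [on edge]
    (2,6)@(5, 13): e=[-20,16,8] → ·
    (6,6)@(13, 13): e=[-4,8,0] → ·  [on edge]
    (7,6)@(15, 13): e=[0,6,-2] → ·  [on edge]
  covered (1 px):
    · · · · · · · ·
    · · · · · · · ·
    · · · · · · · ·
    · · · · · · · ·
    · · · · · · · ·
    · · # · · · · ·
    · · · · · · · ·

Final: [20,30,10]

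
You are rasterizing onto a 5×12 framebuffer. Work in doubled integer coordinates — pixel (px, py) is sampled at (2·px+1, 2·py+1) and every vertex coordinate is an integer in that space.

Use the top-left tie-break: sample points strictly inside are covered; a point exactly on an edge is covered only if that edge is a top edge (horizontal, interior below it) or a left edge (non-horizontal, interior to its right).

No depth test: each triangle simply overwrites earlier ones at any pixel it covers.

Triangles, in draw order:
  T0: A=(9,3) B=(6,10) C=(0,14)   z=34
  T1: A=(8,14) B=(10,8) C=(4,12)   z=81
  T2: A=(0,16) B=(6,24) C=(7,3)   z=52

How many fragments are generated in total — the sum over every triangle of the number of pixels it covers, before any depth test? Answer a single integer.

T0:
  2·area = 30
  edge (9, 3)→(6, 10): d=(-3,7) right/bottom  bias=-1
  edge (6, 10)→(0, 14): d=(-6,4) right/bottom  bias=-1
  edge (0, 14)→(9, 3): d=(9,-11) top-left  bias=+0
    (4,1)@(9, 3): e=[0,30,0] → .  [on edge]
    (3,3)@(7, 7): e=[2,14,14] → X
    (4,3)@(9, 7): e=[-12,6,36] → .
    (2,4)@(5, 9): e=[10,10,10] → X
    (3,4)@(7, 9): e=[-4,2,32] → .
    (1,5)@(3, 11): e=[18,6,6] → X
    (2,5)@(5, 11): e=[4,-2,28] → .
    (0,6)@(1, 13): e=[26,2,2] → X
    (1,6)@(3, 13): e=[12,-6,24] → .
    (0,7)@(1, 15): e=[20,-10,20] → .
    (1,8)@(3, 17): e=[0,-30,60] → .  [on edge]
  covered (4 px):
    . . . . .
    . . . . .
    . . . . .
    . . . X .
    . . X . .
    . X . . .
    X . . . .
    . . . . .
    . . . . .
    . . . . .
    . . . . .
    . . . . .
T1:
  2·area = 28  (B↔C swapped to make it positive)
  edge (8, 14)→(4, 12): d=(-4,-2) top-left  bias=+0
  edge (4, 12)→(10, 8): d=(6,-4) top-left  bias=+0
  edge (10, 8)→(8, 14): d=(-2,6) right/bottom  bias=-1
    (4,4)@(9, 9): e=[22,2,4] → X
    (3,5)@(7, 11): e=[10,6,12] → X
    (4,5)@(9, 11): e=[14,14,0] → .  [on edge]
    (3,6)@(7, 13): e=[2,18,8] → X
    (4,6)@(9, 13): e=[6,26,-4] → .
    (3,7)@(7, 15): e=[-6,30,4] → .
    (3,8)@(7, 17): e=[-14,42,0] → .  [on edge]
    (2,11)@(5, 23): e=[-42,70,0] → .  [on edge]
  covered (3 px):
    . . . . .
    . . . . .
    . . . . .
    . . . . .
    . . . . X
    . . . X .
    . . . X .
    . . . . .
    . . . . .
    . . . . .
    . . . . .
    . . . . .
T2:
  2·area = 134  (B↔C swapped to make it positive)
  edge (0, 16)→(7, 3): d=(7,-13) top-left  bias=+0
  edge (7, 3)→(6, 24): d=(-1,21) right/bottom  bias=-1
  edge (6, 24)→(0, 16): d=(-6,-8) top-left  bias=+0
    (3,1)@(7, 3): e=[0,0,134] → .  [on edge]
    (2,3)@(5, 7): e=[2,38,94] → X
    (3,3)@(7, 7): e=[28,-4,110] → .
    (2,4)@(5, 9): e=[16,36,82] → X
    (3,4)@(7, 9): e=[42,-6,98] → .
    (1,5)@(3, 11): e=[4,76,54] → X
    (3,5)@(7, 11): e=[56,-8,86] → .
    (1,6)@(3, 13): e=[18,74,42] → X
    (3,6)@(7, 13): e=[70,-10,74] → .
    (0,7)@(1, 15): e=[6,114,14] → X
    (3,7)@(7, 15): e=[84,-12,62] → .
    (0,8)@(1, 17): e=[20,112,2] → X
  covered (15 px):
    . . . . .
    . . . . .
    . . . . .
    . . X . .
    . . X . .
    . X X . .
    . X X . .
    X X X . .
    X X X . .
    . X X . .
    . . X . .
    . . . . .

Final: 22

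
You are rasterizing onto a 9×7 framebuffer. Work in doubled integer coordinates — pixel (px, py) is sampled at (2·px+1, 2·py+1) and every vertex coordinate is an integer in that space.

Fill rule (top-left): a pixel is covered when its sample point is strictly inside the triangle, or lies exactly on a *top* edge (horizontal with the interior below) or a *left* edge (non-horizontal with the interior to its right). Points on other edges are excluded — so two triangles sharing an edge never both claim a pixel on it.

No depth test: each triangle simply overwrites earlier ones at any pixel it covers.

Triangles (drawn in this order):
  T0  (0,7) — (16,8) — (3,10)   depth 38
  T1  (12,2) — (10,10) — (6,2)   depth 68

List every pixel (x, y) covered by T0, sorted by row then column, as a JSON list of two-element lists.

T0:
  2·area = 45
  edge (0, 7)→(16, 8): d=(16,1) right/bottom  bias=-1
  edge (16, 8)→(3, 10): d=(-13,2) right/bottom  bias=-1
  edge (3, 10)→(0, 7): d=(-3,-3) top-left  bias=+0
    (1,4)@(3, 9): e=[29,13,3] → #
    (2,4)@(5, 9): e=[27,9,9] → #
    (3,4)@(7, 9): e=[25,5,15] → #
    (4,4)@(9, 9): e=[23,1,21] → #
    (5,4)@(11, 9): e=[21,-3,27] → ·
    (1,5)@(3, 11): e=[61,-13,-3] → ·
    (2,5)@(5, 11): e=[59,-17,3] → ·
    (3,5)@(7, 11): e=[57,-21,9] → ·
    (4,5)@(9, 11): e=[55,-25,15] → ·
  covered (4 px):
    · · · · · · · · ·
    · · · · · · · · ·
    · · · · · · · · ·
    · · · · · · · · ·
    · # # # # · · · ·
    · · · · · · · · ·
    · · · · · · · · ·
T1:
  2·area = 48
  edge (12, 2)→(10, 10): d=(-2,8) right/bottom  bias=-1
  edge (10, 10)→(6, 2): d=(-4,-8) top-left  bias=+0
  edge (6, 2)→(12, 2): d=(6,0) top-left  bias=+0
    (3,1)@(7, 3): e=[38,4,6] → #
    (4,1)@(9, 3): e=[22,20,6] → #
    (5,1)@(11, 3): e=[6,36,6] → #
    (6,1)@(13, 3): e=[-10,52,6] → ·
    (3,2)@(7, 5): e=[34,-4,18] → ·
    (4,2)@(9, 5): e=[18,12,18] → #
    (6,2)@(13, 5): e=[-14,44,18] → ·
    (4,3)@(9, 7): e=[14,4,30] → #
    (5,3)@(11, 7): e=[-2,20,30] → ·
    (4,4)@(9, 9): e=[10,-4,42] → ·
  covered (6 px):
    · · · · · · · · ·
    · · · # # # · · ·
    · · · · # # · · ·
    · · · · # · · · ·
    · · · · · · · · ·
    · · · · · · · · ·
    · · · · · · · · ·

Answer: [[1,4],[2,4],[3,4],[4,4]]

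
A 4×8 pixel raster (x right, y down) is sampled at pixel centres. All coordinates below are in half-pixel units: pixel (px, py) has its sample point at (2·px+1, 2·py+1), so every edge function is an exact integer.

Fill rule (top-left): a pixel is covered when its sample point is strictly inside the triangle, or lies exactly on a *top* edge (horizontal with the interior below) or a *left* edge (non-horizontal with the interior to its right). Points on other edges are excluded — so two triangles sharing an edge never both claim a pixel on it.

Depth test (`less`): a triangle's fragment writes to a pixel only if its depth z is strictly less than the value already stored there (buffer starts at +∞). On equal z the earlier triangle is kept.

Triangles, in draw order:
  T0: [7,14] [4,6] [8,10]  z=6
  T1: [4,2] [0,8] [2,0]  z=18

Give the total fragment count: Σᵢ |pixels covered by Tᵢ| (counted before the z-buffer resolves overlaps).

T0:
  2·area = 20
  edge (7, 14)→(4, 6): d=(-3,-8) top-left  bias=+0
  edge (4, 6)→(8, 10): d=(4,4) right/bottom  bias=-1
  edge (8, 10)→(7, 14): d=(-1,4) right/bottom  bias=-1
    (0,1)@(1, 3): e=[-15,0,35] → .  [on edge]
    (1,2)@(3, 5): e=[-5,0,25] → .  [on edge]
    (2,3)@(5, 7): e=[5,0,15] → .  [on edge]
    (3,4)@(7, 9): e=[15,0,5] → .  [on edge]
    (3,5)@(7, 11): e=[9,8,3] → X
    (3,6)@(7, 13): e=[3,16,1] → X
    (3,7)@(7, 15): e=[-3,24,-1] → .
  covered (2 px):
    . . . .
    . . . .
    . . . .
    . . . .
    . . . .
    . . . X
    . . . X
    . . . .
T1:
  2·area = 20
  edge (4, 2)→(0, 8): d=(-4,6) right/bottom  bias=-1
  edge (0, 8)→(2, 0): d=(2,-8) top-left  bias=+0
  edge (2, 0)→(4, 2): d=(2,2) right/bottom  bias=-1
    (1,0)@(3, 1): e=[10,10,0] → .  [on edge]
    (1,1)@(3, 3): e=[2,14,4] → X
    (2,1)@(5, 3): e=[-10,30,0] → .  [on edge]
    (0,2)@(1, 5): e=[6,2,12] → X
    (1,2)@(3, 5): e=[-6,18,8] → .
    (3,2)@(7, 5): e=[-30,50,0] → .  [on edge]
    (0,3)@(1, 7): e=[-2,6,16] → .
  covered (2 px):
    . . . .
    . X . .
    X . . .
    . . . .
    . . . .
    . . . .
    . . . .
    . . . .

Answer: 4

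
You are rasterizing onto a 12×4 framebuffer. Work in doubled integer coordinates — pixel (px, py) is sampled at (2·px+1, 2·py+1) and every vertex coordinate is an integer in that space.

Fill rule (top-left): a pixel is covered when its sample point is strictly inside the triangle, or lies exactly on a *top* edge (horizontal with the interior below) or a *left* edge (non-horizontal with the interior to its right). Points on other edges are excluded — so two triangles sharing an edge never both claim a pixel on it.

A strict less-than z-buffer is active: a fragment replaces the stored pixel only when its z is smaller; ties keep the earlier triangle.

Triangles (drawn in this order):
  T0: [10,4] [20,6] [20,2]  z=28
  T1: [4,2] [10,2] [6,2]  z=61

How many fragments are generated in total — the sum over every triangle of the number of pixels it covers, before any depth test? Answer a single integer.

T0:
  2·area = 40  (B↔C swapped to make it positive)
  edge (10, 4)→(20, 2): d=(10,-2) top-left  bias=+0
  edge (20, 2)→(20, 6): d=(0,4) right/bottom  bias=-1
  edge (20, 6)→(10, 4): d=(-10,-2) top-left  bias=+0
    (2,1)@(5, 3): e=[-20,60,0] → ·  [on edge]
    (7,1)@(15, 3): e=[0,20,20] → █  [on edge]
    (8,1)@(17, 3): e=[4,12,24] → █
    (9,1)@(19, 3): e=[8,4,28] → █
    (10,1)@(21, 3): e=[12,-4,32] → ·
    (2,2)@(5, 5): e=[0,60,-20] → ·  [on edge]
    (7,2)@(15, 5): e=[20,20,0] → █  [on edge]
    (10,2)@(21, 5): e=[32,-4,12] → ·
    (7,3)@(15, 7): e=[40,20,-20] → ·
    (8,3)@(17, 7): e=[44,12,-16] → ·
    (9,3)@(19, 7): e=[48,4,-12] → ·
  covered (6 px):
    · · · · · · · · · · · ·
    · · · · · · · █ █ █ · ·
    · · · · · · · █ █ █ · ·
    · · · · · · · · · · · ·
T1:
  degenerate (2·area = 0) — covers nothing

Result: 6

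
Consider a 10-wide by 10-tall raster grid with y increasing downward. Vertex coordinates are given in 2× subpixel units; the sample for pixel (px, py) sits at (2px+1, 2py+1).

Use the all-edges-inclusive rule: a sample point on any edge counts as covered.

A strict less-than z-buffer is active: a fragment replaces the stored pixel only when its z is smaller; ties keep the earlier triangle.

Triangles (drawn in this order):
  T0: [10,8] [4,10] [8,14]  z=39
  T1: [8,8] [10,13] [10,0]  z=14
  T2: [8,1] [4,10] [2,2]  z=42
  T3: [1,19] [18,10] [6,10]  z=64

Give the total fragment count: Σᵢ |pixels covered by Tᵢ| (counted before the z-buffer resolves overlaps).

T0:
  2·area = 32  (B↔C swapped to make it positive)
  edge (10, 8)→(8, 14): d=(-2,6) inclusive
  edge (8, 14)→(4, 10): d=(-4,-4) inclusive
  edge (4, 10)→(10, 8): d=(6,-2) inclusive
    (5,2)@(11, 5): e=[0,48,-16] → .  [on edge]
    (9,2)@(19, 5): e=[-48,80,0] → .  [on edge]
    (0,3)@(1, 7): e=[56,0,-24] → .  [on edge]
    (6,3)@(13, 7): e=[-16,48,0] → .  [on edge]
    (1,4)@(3, 9): e=[40,0,-8] → .  [on edge]
    (3,4)@(7, 9): e=[16,16,0] → X  [on edge]
    (4,4)@(9, 9): e=[4,24,4] → X
    (5,4)@(11, 9): e=[-8,32,8] → .
    (0,5)@(1, 11): e=[48,-16,0] → .  [on edge]
    (2,5)@(5, 11): e=[24,0,8] → X  [on edge]
    (4,5)@(9, 11): e=[0,16,16] → X  [on edge]
    (5,5)@(11, 11): e=[-12,24,20] → .
    (3,6)@(7, 13): e=[8,0,24] → X  [on edge]
    (4,7)@(9, 15): e=[-8,0,40] → .  [on edge]
    (3,8)@(7, 17): e=[0,-16,48] → .  [on edge]
    (5,8)@(11, 17): e=[-24,0,56] → .  [on edge]
    (6,9)@(13, 19): e=[-40,0,72] → .  [on edge]
  covered (6 px):
    . . . . . . . . . .
    . . . . . . . . . .
    . . . . . . . . . .
    . . . . . . . . . .
    . . . X X . . . . .
    . . X X X . . . . .
    . . . X . . . . . .
    . . . . . . . . . .
    . . . . . . . . . .
    . . . . . . . . . .
T1:
  2·area = 26  (B↔C swapped to make it positive)
  edge (8, 8)→(10, 0): d=(2,-8) inclusive
  edge (10, 0)→(10, 13): d=(0,13) inclusive
  edge (10, 13)→(8, 8): d=(-2,-5) inclusive
    (4,2)@(9, 5): e=[2,13,11] → X
    (5,2)@(11, 5): e=[18,-13,21] → .
    (4,3)@(9, 7): e=[6,13,7] → X
    (5,3)@(11, 7): e=[22,-13,17] → .
    (4,4)@(9, 9): e=[10,13,3] → X
    (5,4)@(11, 9): e=[26,-13,13] → .
    (4,5)@(9, 11): e=[14,13,-1] → .
  covered (3 px):
    . . . . . . . . . .
    . . . . . . . . . .
    . . . . X . . . . .
    . . . . X . . . . .
    . . . . X . . . . .
    . . . . . . . . . .
    . . . . . . . . . .
    . . . . . . . . . .
    . . . . . . . . . .
    . . . . . . . . . .
T2:
  2·area = 50
  edge (8, 1)→(4, 10): d=(-4,9) inclusive
  edge (4, 10)→(2, 2): d=(-2,-8) inclusive
  edge (2, 2)→(8, 1): d=(6,-1) inclusive
    (1,1)@(3, 3): e=[37,6,7] → X
    (2,1)@(5, 3): e=[19,22,9] → X
    (3,1)@(7, 3): e=[1,38,11] → X
    (4,1)@(9, 3): e=[-17,54,13] → .
    (1,2)@(3, 5): e=[29,2,19] → X
    (3,2)@(7, 5): e=[-7,34,23] → .
    (1,3)@(3, 7): e=[21,-2,31] → .
    (2,3)@(5, 7): e=[3,14,33] → X
    (3,3)@(7, 7): e=[-15,30,35] → .
    (2,4)@(5, 9): e=[-5,10,45] → .
  covered (6 px):
    . . . . . . . . . .
    . X X X . . . . . .
    . X X . . . . . . .
    . . X . . . . . . .
    . . . . . . . . . .
    . . . . . . . . . .
    . . . . . . . . . .
    . . . . . . . . . .
    . . . . . . . . . .
    . . . . . . . . . .
T3:
  2·area = 108  (B↔C swapped to make it positive)
  edge (1, 19)→(6, 10): d=(5,-9) inclusive
  edge (6, 10)→(18, 10): d=(12,0) inclusive
  edge (18, 10)→(1, 19): d=(-17,9) inclusive
    (5,0)@(11, 1): e=[0,-108,216] → .  [on edge]
    (3,5)@(7, 11): e=[14,12,82] → X
    (4,5)@(9, 11): e=[32,12,64] → X
    (5,5)@(11, 11): e=[50,12,46] → X
    (6,5)@(13, 11): e=[68,12,28] → X
    (7,5)@(15, 11): e=[86,12,10] → X
    (8,5)@(17, 11): e=[104,12,-8] → .
    (2,6)@(5, 13): e=[6,36,66] → X
    (6,6)@(13, 13): e=[78,36,-6] → .
    (7,6)@(15, 13): e=[96,36,-24] → .
    (2,7)@(5, 15): e=[16,60,32] → X
    (4,7)@(9, 15): e=[52,60,-4] → .
    (0,9)@(1, 19): e=[0,108,0] → X  [on edge]
  covered (13 px):
    . . . . . . . . . .
    . . . . . . . . . .
    . . . . . . . . . .
    . . . . . . . . . .
    . . . . . . . . . .
    . . . X X X X X . .
    . . X X X X . . . .
    . . X X . . . . . .
    . X . . . . . . . .
    X . . . . . . . . .

Final: 28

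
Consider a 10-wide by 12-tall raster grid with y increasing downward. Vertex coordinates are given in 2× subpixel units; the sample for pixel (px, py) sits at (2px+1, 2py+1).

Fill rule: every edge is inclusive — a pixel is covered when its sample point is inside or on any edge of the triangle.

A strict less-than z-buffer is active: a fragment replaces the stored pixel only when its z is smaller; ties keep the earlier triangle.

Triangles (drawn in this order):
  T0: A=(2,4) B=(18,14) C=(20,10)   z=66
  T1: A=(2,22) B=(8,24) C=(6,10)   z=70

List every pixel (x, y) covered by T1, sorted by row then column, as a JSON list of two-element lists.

T0:
  2·area = 84  (B↔C swapped to make it positive)
  edge (2, 4)→(20, 10): d=(18,6) inclusive
  edge (20, 10)→(18, 14): d=(-2,4) inclusive
  edge (18, 14)→(2, 4): d=(-16,-10) inclusive
    (2,2)@(5, 5): e=[0,70,14] → X  [on edge]
    (3,2)@(7, 5): e=[-12,62,34] → .
    (2,3)@(5, 7): e=[36,66,-18] → .
    (3,3)@(7, 7): e=[24,58,2] → X
    (4,3)@(9, 7): e=[12,50,22] → X
    (5,3)@(11, 7): e=[0,42,42] → X  [on edge]
    (6,3)@(13, 7): e=[-12,34,62] → .
    (3,4)@(7, 9): e=[60,54,-30] → .
    (4,4)@(9, 9): e=[48,46,-10] → .
    (5,4)@(11, 9): e=[36,38,10] → X
    (6,4)@(13, 9): e=[24,30,30] → X
    (7,4)@(15, 9): e=[12,22,50] → X
    (8,4)@(17, 9): e=[0,14,70] → X  [on edge]
  covered (12 px):
    . . . . . . . . . .
    . . . . . . . . . .
    . . X . . . . . . .
    . . . X X X . . . .
    . . . . . X X X X .
    . . . . . . . X X X
    . . . . . . . . X .
    . . . . . . . . . .
    . . . . . . . . . .
    . . . . . . . . . .
    . . . . . . . . . .
    . . . . . . . . . .
T1:
  2·area = 80  (B↔C swapped to make it positive)
  edge (2, 22)→(6, 10): d=(4,-12) inclusive
  edge (6, 10)→(8, 24): d=(2,14) inclusive
  edge (8, 24)→(2, 22): d=(-6,-2) inclusive
    (4,0)@(9, 1): e=[0,-60,140] → .  [on edge]
    (2,1)@(5, 3): e=[-40,0,120] → .  [on edge]
    (3,3)@(7, 7): e=[0,-20,100] → .  [on edge]
    (2,6)@(5, 13): e=[0,20,60] → X  [on edge]
    (3,6)@(7, 13): e=[24,-8,64] → .
    (2,7)@(5, 15): e=[8,24,48] → X
    (3,7)@(7, 15): e=[32,-4,52] → .
    (2,8)@(5, 17): e=[16,28,36] → X
    (3,8)@(7, 17): e=[40,0,40] → X  [on edge]
    (4,8)@(9, 17): e=[64,-28,44] → .
    (1,9)@(3, 19): e=[0,60,20] → X  [on edge]
    (4,9)@(9, 19): e=[72,-24,32] → .
    (2,11)@(5, 23): e=[40,40,0] → X  [on edge]
  covered (12 px):
    . . . . . . . . . .
    . . . . . . . . . .
    . . . . . . . . . .
    . . . . . . . . . .
    . . . . . . . . . .
    . . . . . . . . . .
    . . X . . . . . . .
    . . X . . . . . . .
    . . X X . . . . . .
    . X X X . . . . . .
    . X X X . . . . . .
    . . X X . . . . . .

Result: [[2,6],[2,7],[2,8],[3,8],[1,9],[2,9],[3,9],[1,10],[2,10],[3,10],[2,11],[3,11]]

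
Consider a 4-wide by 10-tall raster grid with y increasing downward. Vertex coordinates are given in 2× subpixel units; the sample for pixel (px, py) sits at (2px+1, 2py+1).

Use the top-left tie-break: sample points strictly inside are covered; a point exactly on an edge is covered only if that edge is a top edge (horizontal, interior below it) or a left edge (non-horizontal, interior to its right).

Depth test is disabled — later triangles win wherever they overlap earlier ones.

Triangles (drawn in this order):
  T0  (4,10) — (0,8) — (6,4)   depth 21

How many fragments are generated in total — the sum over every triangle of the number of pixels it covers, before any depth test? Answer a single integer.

T0:
  2·area = 28
  edge (4, 10)→(0, 8): d=(-4,-2) top-left  bias=+0
  edge (0, 8)→(6, 4): d=(6,-4) top-left  bias=+0
  edge (6, 4)→(4, 10): d=(-2,6) right/bottom  bias=-1
    (3,0)@(7, 1): e=[42,-14,0] → ·  [on edge]
    (2,2)@(5, 5): e=[22,2,4] → █
    (3,2)@(7, 5): e=[26,10,-8] → ·
    (1,3)@(3, 7): e=[10,6,12] → █
    (2,3)@(5, 7): e=[14,14,0] → ·  [on edge]
    (1,4)@(3, 9): e=[2,18,8] → █
    (2,4)@(5, 9): e=[6,26,-4] → ·
    (1,5)@(3, 11): e=[-6,30,4] → ·
    (1,6)@(3, 13): e=[-14,42,0] → ·  [on edge]
    (0,9)@(1, 19): e=[-42,70,0] → ·  [on edge]
  covered (3 px):
    · · · ·
    · · · ·
    · · █ ·
    · █ · ·
    · █ · ·
    · · · ·
    · · · ·
    · · · ·
    · · · ·
    · · · ·

Final: 3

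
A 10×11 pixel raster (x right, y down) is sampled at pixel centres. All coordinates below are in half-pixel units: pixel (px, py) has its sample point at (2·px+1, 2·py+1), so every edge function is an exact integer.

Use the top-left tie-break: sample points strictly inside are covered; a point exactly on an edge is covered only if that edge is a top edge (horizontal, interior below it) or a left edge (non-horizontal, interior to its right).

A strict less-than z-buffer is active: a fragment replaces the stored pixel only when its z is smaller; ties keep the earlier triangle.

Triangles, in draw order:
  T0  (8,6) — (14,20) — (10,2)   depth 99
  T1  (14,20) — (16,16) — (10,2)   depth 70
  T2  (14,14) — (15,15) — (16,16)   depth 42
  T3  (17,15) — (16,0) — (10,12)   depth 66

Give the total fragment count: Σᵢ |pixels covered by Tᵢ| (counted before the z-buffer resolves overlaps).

T0:
  2·area = 52  (B↔C swapped to make it positive)
  edge (8, 6)→(10, 2): d=(2,-4) top-left  bias=+0
  edge (10, 2)→(14, 20): d=(4,18) right/bottom  bias=-1
  edge (14, 20)→(8, 6): d=(-6,-14) top-left  bias=+0
    (4,2)@(9, 5): e=[2,30,20] → #
    (5,2)@(11, 5): e=[10,-6,48] → ·
    (4,3)@(9, 7): e=[6,38,8] → #
    (5,3)@(11, 7): e=[14,2,36] → #
    (6,3)@(13, 7): e=[22,-34,64] → ·
    (4,4)@(9, 9): e=[10,46,-4] → ·
    (5,4)@(11, 9): e=[18,10,24] → #
    (6,4)@(13, 9): e=[26,-26,52] → ·
    (5,5)@(11, 11): e=[22,18,12] → #
    (6,5)@(13, 11): e=[30,-18,40] → ·
    (5,6)@(11, 13): e=[26,26,0] → #  [on edge]
    (6,6)@(13, 13): e=[34,-10,28] → ·
  covered (7 px):
    · · · · · · · · · ·
    · · · · · · · · · ·
    · · · · # · · · · ·
    · · · · # # · · · ·
    · · · · · # · · · ·
    · · · · · # · · · ·
    · · · · · # · · · ·
    · · · · · · · · · ·
    · · · · · · # · · ·
    · · · · · · · · · ·
    · · · · · · · · · ·
T1:
  2·area = 52  (B↔C swapped to make it positive)
  edge (14, 20)→(10, 2): d=(-4,-18) top-left  bias=+0
  edge (10, 2)→(16, 16): d=(6,14) right/bottom  bias=-1
  edge (16, 16)→(14, 20): d=(-2,4) right/bottom  bias=-1
    (5,2)@(11, 5): e=[6,4,42] → #
    (6,2)@(13, 5): e=[42,-24,34] → ·
    (5,3)@(11, 7): e=[-2,16,38] → ·
    (6,4)@(13, 9): e=[26,0,26] → ·  [on edge]
    (6,5)@(13, 11): e=[18,12,22] → #
    (7,5)@(15, 11): e=[54,-16,14] → ·
    (6,6)@(13, 13): e=[10,24,18] → #
    (7,6)@(15, 13): e=[46,-4,10] → ·
    (6,7)@(13, 15): e=[2,36,14] → #
    (7,7)@(15, 15): e=[38,8,6] → #
    (8,7)@(17, 15): e=[74,-20,-2] → ·
    (6,8)@(13, 17): e=[-6,48,10] → ·
  covered (6 px):
    · · · · · · · · · ·
    · · · · · · · · · ·
    · · · · · # · · · ·
    · · · · · · · · · ·
    · · · · · · · · · ·
    · · · · · · # · · ·
    · · · · · · # · · ·
    · · · · · · # # · ·
    · · · · · · · # · ·
    · · · · · · · · · ·
    · · · · · · · · · ·
T2:
  degenerate (2·area = 0) — covers nothing
T3:
  2·area = 102  (B↔C swapped to make it positive)
  edge (17, 15)→(10, 12): d=(-7,-3) top-left  bias=+0
  edge (10, 12)→(16, 0): d=(6,-12) top-left  bias=+0
  edge (16, 0)→(17, 15): d=(1,15) right/bottom  bias=-1
    (7,1)@(15, 3): e=[78,6,18] → #
    (8,1)@(17, 3): e=[84,30,-12] → ·
    (7,2)@(15, 5): e=[64,18,20] → #
    (8,2)@(17, 5): e=[70,42,-10] → ·
    (6,3)@(13, 7): e=[44,6,52] → #
    (8,3)@(17, 7): e=[56,54,-8] → ·
    (1,4)@(3, 9): e=[0,-102,204] → ·  [on edge]
    (6,4)@(13, 9): e=[30,18,54] → #
    (8,4)@(17, 9): e=[42,66,-6] → ·
    (5,5)@(11, 11): e=[10,6,86] → #
    (8,5)@(17, 11): e=[28,78,-4] → ·
    (5,6)@(11, 13): e=[-4,18,88] → ·
    (8,7)@(17, 15): e=[0,102,0] → ·  [on edge]
  covered (11 px):
    · · · · · · · · · ·
    · · · · · · · # · ·
    · · · · · · · # · ·
    · · · · · · # # · ·
    · · · · · · # # · ·
    · · · · · # # # · ·
    · · · · · · # # · ·
    · · · · · · · · · ·
    · · · · · · · · · ·
    · · · · · · · · · ·
    · · · · · · · · · ·

Answer: 24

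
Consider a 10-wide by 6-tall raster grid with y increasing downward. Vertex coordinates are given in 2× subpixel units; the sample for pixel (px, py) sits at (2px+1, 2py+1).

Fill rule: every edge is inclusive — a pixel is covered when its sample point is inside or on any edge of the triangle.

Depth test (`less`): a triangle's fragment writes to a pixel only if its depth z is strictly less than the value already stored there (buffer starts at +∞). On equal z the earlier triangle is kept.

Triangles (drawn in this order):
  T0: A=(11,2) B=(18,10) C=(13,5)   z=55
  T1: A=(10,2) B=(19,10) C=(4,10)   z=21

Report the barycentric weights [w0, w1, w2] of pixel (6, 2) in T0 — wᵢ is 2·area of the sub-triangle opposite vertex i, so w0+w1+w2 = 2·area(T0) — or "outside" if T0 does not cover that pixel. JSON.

T0:
  2·area = 5
  edge (11, 2)→(18, 10): d=(7,8) inclusive
  edge (18, 10)→(13, 5): d=(-5,-5) inclusive
  edge (13, 5)→(11, 2): d=(-2,-3) inclusive
    (4,0)@(9, 1): e=[9,0,-4] → ·  [on edge]
    (5,1)@(11, 3): e=[7,0,-2] → ·  [on edge]
    (6,2)@(13, 5): e=[5,0,0] → #  [on edge]
    (7,2)@(15, 5): e=[-11,10,6] → ·
    (6,3)@(13, 7): e=[19,-10,-4] → ·
    (7,3)@(15, 7): e=[3,0,2] → #  [on edge]
    (8,3)@(17, 7): e=[-13,10,8] → ·
    (7,4)@(15, 9): e=[17,-10,-2] → ·
    (8,4)@(17, 9): e=[1,0,4] → #  [on edge]
    (9,4)@(19, 9): e=[-15,10,10] → ·
    (8,5)@(17, 11): e=[15,-10,0] → ·  [on edge]
    (9,5)@(19, 11): e=[-1,0,6] → ·  [on edge]
  covered (3 px):
    · · · · · · · · · ·
    · · · · · · · · · ·
    · · · · · · # · · ·
    · · · · · · · # · ·
    · · · · · · · · # ·
    · · · · · · · · · ·
T1:
  2·area = 120
  edge (10, 2)→(19, 10): d=(9,8) inclusive
  edge (19, 10)→(4, 10): d=(-15,0) inclusive
  edge (4, 10)→(10, 2): d=(6,-8) inclusive
    (5,1)@(11, 3): e=[1,105,14] → #
    (6,1)@(13, 3): e=[-15,105,30] → ·
    (4,2)@(9, 5): e=[35,75,10] → #
    (6,2)@(13, 5): e=[3,75,42] → #
    (7,2)@(15, 5): e=[-13,75,58] → ·
    (3,3)@(7, 7): e=[69,45,6] → #
    (7,3)@(15, 7): e=[5,45,70] → #
    (8,3)@(17, 7): e=[-11,45,86] → ·
    (2,4)@(5, 9): e=[103,15,2] → #
    (8,4)@(17, 9): e=[7,15,98] → #
    (9,4)@(19, 9): e=[-9,15,114] → ·
    (2,5)@(5, 11): e=[121,-15,14] → ·
  covered (16 px):
    · · · · · · · · · ·
    · · · · · # · · · ·
    · · · · # # # · · ·
    · · · # # # # # · ·
    · · # # # # # # # ·
    · · · · · · · · · ·

Answer: [0,0,5]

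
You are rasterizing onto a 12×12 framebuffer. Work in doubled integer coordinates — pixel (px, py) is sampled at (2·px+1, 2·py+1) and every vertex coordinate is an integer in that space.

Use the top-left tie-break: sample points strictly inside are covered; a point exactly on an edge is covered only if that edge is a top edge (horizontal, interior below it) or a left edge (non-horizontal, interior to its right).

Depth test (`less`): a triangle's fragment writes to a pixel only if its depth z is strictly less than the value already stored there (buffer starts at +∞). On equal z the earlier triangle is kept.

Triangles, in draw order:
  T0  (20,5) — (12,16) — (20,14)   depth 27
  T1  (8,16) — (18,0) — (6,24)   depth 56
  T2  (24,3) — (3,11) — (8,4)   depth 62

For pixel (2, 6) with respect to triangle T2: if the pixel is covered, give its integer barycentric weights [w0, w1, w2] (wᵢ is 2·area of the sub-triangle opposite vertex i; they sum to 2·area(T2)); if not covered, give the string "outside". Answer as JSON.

T0:
  2·area = 72  (B↔C swapped to make it positive)
  edge (20, 5)→(20, 14): d=(0,9) right/bottom  bias=-1
  edge (20, 14)→(12, 16): d=(-8,2) right/bottom  bias=-1
  edge (12, 16)→(20, 5): d=(8,-11) top-left  bias=+0
    (9,3)@(19, 7): e=[9,58,5] → #
    (10,3)@(21, 7): e=[-9,54,27] → ·
    (9,4)@(19, 9): e=[9,42,21] → #
    (10,4)@(21, 9): e=[-9,38,43] → ·
    (8,5)@(17, 11): e=[27,30,15] → #
    (10,5)@(21, 11): e=[-9,22,59] → ·
    (7,6)@(15, 13): e=[45,18,9] → #
    (10,6)@(21, 13): e=[-9,6,75] → ·
    (6,7)@(13, 15): e=[63,6,3] → #
    (8,7)@(17, 15): e=[27,-2,47] → ·
    (9,7)@(19, 15): e=[9,-6,69] → ·
    (6,8)@(13, 17): e=[63,-10,19] → ·
  covered (9 px):
    · · · · · · · · · · · ·
    · · · · · · · · · · · ·
    · · · · · · · · · · · ·
    · · · · · · · · · # · ·
    · · · · · · · · · # · ·
    · · · · · · · · # # · ·
    · · · · · · · # # # · ·
    · · · · · · # # · · · ·
    · · · · · · · · · · · ·
    · · · · · · · · · · · ·
    · · · · · · · · · · · ·
    · · · · · · · · · · · ·
T1:
  2·area = 48
  edge (8, 16)→(18, 0): d=(10,-16) top-left  bias=+0
  edge (18, 0)→(6, 24): d=(-12,24) right/bottom  bias=-1
  edge (6, 24)→(8, 16): d=(2,-8) top-left  bias=+0
    (7,2)@(15, 5): e=[2,12,34] → #
    (8,2)@(17, 5): e=[34,-36,50] → ·
    (7,3)@(15, 7): e=[22,-12,38] → ·
    (6,4)@(13, 9): e=[10,12,26] → #
    (7,4)@(15, 9): e=[42,-36,42] → ·
    (6,5)@(13, 11): e=[30,-12,30] → ·
    (5,6)@(11, 13): e=[18,12,18] → #
    (6,6)@(13, 13): e=[50,-36,34] → ·
    (4,7)@(9, 15): e=[6,36,6] → #
    (5,7)@(11, 15): e=[38,-12,22] → ·
    (4,8)@(9, 17): e=[26,12,10] → #
    (5,8)@(11, 17): e=[58,-36,26] → ·
  covered (6 px):
    · · · · · · · · · · · ·
    · · · · · · · · · · · ·
    · · · · · · · # · · · ·
    · · · · · · · · · · · ·
    · · · · · · # · · · · ·
    · · · · · · · · · · · ·
    · · · · · # · · · · · ·
    · · · · # · · · · · · ·
    · · · · # · · · · · · ·
    · · · · · · · · · · · ·
    · · · # · · · · · · · ·
    · · · · · · · · · · · ·
T2:
  2·area = 107
  edge (24, 3)→(3, 11): d=(-21,8) right/bottom  bias=-1
  edge (3, 11)→(8, 4): d=(5,-7) top-left  bias=+0
  edge (8, 4)→(24, 3): d=(16,-1) top-left  bias=+0
    (4,2)@(9, 5): e=[78,12,17] → #
    (5,2)@(11, 5): e=[62,26,19] → #
    (6,2)@(13, 5): e=[46,40,21] → #
    (7,2)@(15, 5): e=[30,54,23] → #
    (8,2)@(17, 5): e=[14,68,25] → #
    (9,2)@(19, 5): e=[-2,82,27] → ·
    (3,3)@(7, 7): e=[52,8,47] → #
    (7,3)@(15, 7): e=[-12,64,55] → ·
    (8,3)@(17, 7): e=[-28,78,57] → ·
    (2,4)@(5, 9): e=[26,4,77] → #
    (4,4)@(9, 9): e=[-6,32,81] → ·
    (5,4)@(11, 9): e=[-22,46,83] → ·
    (1,5)@(3, 11): e=[0,0,107] → ·  [on edge]
  covered (11 px):
    · · · · · · · · · · · ·
    · · · · · · · · · · · ·
    · · · · # # # # # · · ·
    · · · # # # # · · · · ·
    · · # # · · · · · · · ·
    · · · · · · · · · · · ·
    · · · · · · · · · · · ·
    · · · · · · · · · · · ·
    · · · · · · · · · · · ·
    · · · · · · · · · · · ·
    · · · · · · · · · · · ·
    · · · · · · · · · · · ·

Answer: "outside"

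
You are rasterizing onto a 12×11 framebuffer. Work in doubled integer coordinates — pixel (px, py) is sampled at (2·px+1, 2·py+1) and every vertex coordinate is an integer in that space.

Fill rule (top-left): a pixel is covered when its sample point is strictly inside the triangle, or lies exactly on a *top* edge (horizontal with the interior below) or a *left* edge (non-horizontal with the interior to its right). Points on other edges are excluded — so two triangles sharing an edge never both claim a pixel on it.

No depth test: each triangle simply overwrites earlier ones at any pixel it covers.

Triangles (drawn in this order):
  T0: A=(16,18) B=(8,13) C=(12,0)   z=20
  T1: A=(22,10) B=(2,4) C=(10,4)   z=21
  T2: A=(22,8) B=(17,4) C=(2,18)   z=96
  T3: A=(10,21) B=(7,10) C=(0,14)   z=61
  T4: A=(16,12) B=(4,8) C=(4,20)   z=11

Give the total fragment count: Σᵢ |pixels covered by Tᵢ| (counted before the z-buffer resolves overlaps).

T0:
  2·area = 124
  edge (16, 18)→(8, 13): d=(-8,-5) top-left  bias=+0
  edge (8, 13)→(12, 0): d=(4,-13) top-left  bias=+0
  edge (12, 0)→(16, 18): d=(4,18) right/bottom  bias=-1
    (5,2)@(11, 5): e=[79,7,38] → #
    (6,2)@(13, 5): e=[89,33,2] → #
    (7,2)@(15, 5): e=[99,59,-34] → ·
    (5,3)@(11, 7): e=[63,15,46] → #
    (7,3)@(15, 7): e=[83,67,-26] → ·
    (5,4)@(11, 9): e=[47,23,54] → #
    (7,4)@(15, 9): e=[67,75,-18] → ·
    (4,5)@(9, 11): e=[21,5,98] → #
    (7,5)@(15, 11): e=[51,83,-10] → ·
    (4,6)@(9, 13): e=[5,13,106] → #
    (7,6)@(15, 13): e=[35,91,-2] → ·
    (4,7)@(9, 15): e=[-11,21,114] → ·
  covered (15 px):
    · · · · · · · · · · · ·
    · · · · · · · · · · · ·
    · · · · · # # · · · · ·
    · · · · · # # · · · · ·
    · · · · · # # · · · · ·
    · · · · # # # · · · · ·
    · · · · # # # · · · · ·
    · · · · · · # # · · · ·
    · · · · · · · # · · · ·
    · · · · · · · · · · · ·
    · · · · · · · · · · · ·
T1:
  2·area = 48
  edge (22, 10)→(2, 4): d=(-20,-6) top-left  bias=+0
  edge (2, 4)→(10, 4): d=(8,0) top-left  bias=+0
  edge (10, 4)→(22, 10): d=(12,6) right/bottom  bias=-1
    (3,2)@(7, 5): e=[10,8,30] → #
    (4,2)@(9, 5): e=[22,8,18] → #
    (5,2)@(11, 5): e=[34,8,6] → #
    (6,2)@(13, 5): e=[46,8,-6] → ·
    (3,3)@(7, 7): e=[-30,24,54] → ·
    (4,3)@(9, 7): e=[-18,24,42] → ·
    (5,3)@(11, 7): e=[-6,24,30] → ·
    (6,3)@(13, 7): e=[6,24,18] → #
    (7,3)@(15, 7): e=[18,24,6] → #
    (8,3)@(17, 7): e=[30,24,-6] → ·
    (6,4)@(13, 9): e=[-34,40,42] → ·
    (7,4)@(15, 9): e=[-22,40,30] → ·
  covered (6 px):
    · · · · · · · · · · · ·
    · · · · · · · · · · · ·
    · · · # # # · · · · · ·
    · · · · · · # # · · · ·
    · · · · · · · · · # · ·
    · · · · · · · · · · · ·
    · · · · · · · · · · · ·
    · · · · · · · · · · · ·
    · · · · · · · · · · · ·
    · · · · · · · · · · · ·
    · · · · · · · · · · · ·
T2:
  2·area = 130  (B↔C swapped to make it positive)
  edge (22, 8)→(2, 18): d=(-20,10) right/bottom  bias=-1
  edge (2, 18)→(17, 4): d=(15,-14) top-left  bias=+0
  edge (17, 4)→(22, 8): d=(5,4) right/bottom  bias=-1
    (8,2)@(17, 5): e=[110,15,5] → #
    (9,2)@(19, 5): e=[90,43,-3] → ·
    (7,3)@(15, 7): e=[90,17,23] → #
    (9,3)@(19, 7): e=[50,73,7] → #
    (10,3)@(21, 7): e=[30,101,-1] → ·
    (6,4)@(13, 9): e=[70,19,41] → #
    (10,4)@(21, 9): e=[-10,131,9] → ·
    (5,5)@(11, 11): e=[50,21,59] → #
    (8,5)@(17, 11): e=[-10,105,35] → ·
    (9,5)@(19, 11): e=[-30,133,27] → ·
    (4,6)@(9, 13): e=[30,23,77] → #
    (6,6)@(13, 13): e=[-10,79,61] → ·
  covered (14 px):
    · · · · · · · · · · · ·
    · · · · · · · · · · · ·
    · · · · · · · · # · · ·
    · · · · · · · # # # · ·
    · · · · · · # # # # · ·
    · · · · · # # # · · · ·
    · · · · # # · · · · · ·
    · · · # · · · · · · · ·
    · · · · · · · · · · · ·
    · · · · · · · · · · · ·
    · · · · · · · · · · · ·
T3:
  2·area = 89  (B↔C swapped to make it positive)
  edge (10, 21)→(0, 14): d=(-10,-7) top-left  bias=+0
  edge (0, 14)→(7, 10): d=(7,-4) top-left  bias=+0
  edge (7, 10)→(10, 21): d=(3,11) right/bottom  bias=-1
    (3,5)@(7, 11): e=[79,7,3] → #
    (4,5)@(9, 11): e=[93,15,-19] → ·
    (1,6)@(3, 13): e=[31,5,53] → #
    (2,6)@(5, 13): e=[45,13,31] → #
    (4,6)@(9, 13): e=[73,29,-13] → ·
    (1,7)@(3, 15): e=[11,19,59] → #
    (4,7)@(9, 15): e=[53,43,-7] → ·
    (1,8)@(3, 17): e=[-9,33,65] → ·
    (2,8)@(5, 17): e=[5,41,43] → #
    (4,8)@(9, 17): e=[33,57,-1] → ·
    (2,9)@(5, 19): e=[-15,55,49] → ·
    (3,9)@(7, 19): e=[-1,63,27] → ·
  covered (10 px):
    · · · · · · · · · · · ·
    · · · · · · · · · · · ·
    · · · · · · · · · · · ·
    · · · · · · · · · · · ·
    · · · · · · · · · · · ·
    · · · # · · · · · · · ·
    · # # # · · · · · · · ·
    · # # # · · · · · · · ·
    · · # # · · · · · · · ·
    · · · · # · · · · · · ·
    · · · · · · · · · · · ·
T4:
  2·area = 144  (B↔C swapped to make it positive)
  edge (16, 12)→(4, 20): d=(-12,8) right/bottom  bias=-1
  edge (4, 20)→(4, 8): d=(0,-12) top-left  bias=+0
  edge (4, 8)→(16, 12): d=(12,4) right/bottom  bias=-1
    (0,3)@(1, 7): e=[180,-36,0] → ·  [on edge]
    (2,4)@(5, 9): e=[124,12,8] → #
    (3,4)@(7, 9): e=[108,36,0] → ·  [on edge]
    (2,5)@(5, 11): e=[100,12,32] → #
    (3,5)@(7, 11): e=[84,36,24] → #
    (4,5)@(9, 11): e=[68,60,16] → #
    (5,5)@(11, 11): e=[52,84,8] → #
    (6,5)@(13, 11): e=[36,108,0] → ·  [on edge]
    (2,6)@(5, 13): e=[76,12,56] → #
    (6,6)@(13, 13): e=[12,108,24] → #
    (7,6)@(15, 13): e=[-4,132,16] → ·
    (9,6)@(19, 13): e=[-36,180,0] → ·  [on edge]
  covered (17 px):
    · · · · · · · · · · · ·
    · · · · · · · · · · · ·
    · · · · · · · · · · · ·
    · · · · · · · · · · · ·
    · · # · · · · · · · · ·
    · · # # # # · · · · · ·
    · · # # # # # · · · · ·
    · · # # # # · · · · · ·
    · · # # · · · · · · · ·
    · · # · · · · · · · · ·
    · · · · · · · · · · · ·

Final: 62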